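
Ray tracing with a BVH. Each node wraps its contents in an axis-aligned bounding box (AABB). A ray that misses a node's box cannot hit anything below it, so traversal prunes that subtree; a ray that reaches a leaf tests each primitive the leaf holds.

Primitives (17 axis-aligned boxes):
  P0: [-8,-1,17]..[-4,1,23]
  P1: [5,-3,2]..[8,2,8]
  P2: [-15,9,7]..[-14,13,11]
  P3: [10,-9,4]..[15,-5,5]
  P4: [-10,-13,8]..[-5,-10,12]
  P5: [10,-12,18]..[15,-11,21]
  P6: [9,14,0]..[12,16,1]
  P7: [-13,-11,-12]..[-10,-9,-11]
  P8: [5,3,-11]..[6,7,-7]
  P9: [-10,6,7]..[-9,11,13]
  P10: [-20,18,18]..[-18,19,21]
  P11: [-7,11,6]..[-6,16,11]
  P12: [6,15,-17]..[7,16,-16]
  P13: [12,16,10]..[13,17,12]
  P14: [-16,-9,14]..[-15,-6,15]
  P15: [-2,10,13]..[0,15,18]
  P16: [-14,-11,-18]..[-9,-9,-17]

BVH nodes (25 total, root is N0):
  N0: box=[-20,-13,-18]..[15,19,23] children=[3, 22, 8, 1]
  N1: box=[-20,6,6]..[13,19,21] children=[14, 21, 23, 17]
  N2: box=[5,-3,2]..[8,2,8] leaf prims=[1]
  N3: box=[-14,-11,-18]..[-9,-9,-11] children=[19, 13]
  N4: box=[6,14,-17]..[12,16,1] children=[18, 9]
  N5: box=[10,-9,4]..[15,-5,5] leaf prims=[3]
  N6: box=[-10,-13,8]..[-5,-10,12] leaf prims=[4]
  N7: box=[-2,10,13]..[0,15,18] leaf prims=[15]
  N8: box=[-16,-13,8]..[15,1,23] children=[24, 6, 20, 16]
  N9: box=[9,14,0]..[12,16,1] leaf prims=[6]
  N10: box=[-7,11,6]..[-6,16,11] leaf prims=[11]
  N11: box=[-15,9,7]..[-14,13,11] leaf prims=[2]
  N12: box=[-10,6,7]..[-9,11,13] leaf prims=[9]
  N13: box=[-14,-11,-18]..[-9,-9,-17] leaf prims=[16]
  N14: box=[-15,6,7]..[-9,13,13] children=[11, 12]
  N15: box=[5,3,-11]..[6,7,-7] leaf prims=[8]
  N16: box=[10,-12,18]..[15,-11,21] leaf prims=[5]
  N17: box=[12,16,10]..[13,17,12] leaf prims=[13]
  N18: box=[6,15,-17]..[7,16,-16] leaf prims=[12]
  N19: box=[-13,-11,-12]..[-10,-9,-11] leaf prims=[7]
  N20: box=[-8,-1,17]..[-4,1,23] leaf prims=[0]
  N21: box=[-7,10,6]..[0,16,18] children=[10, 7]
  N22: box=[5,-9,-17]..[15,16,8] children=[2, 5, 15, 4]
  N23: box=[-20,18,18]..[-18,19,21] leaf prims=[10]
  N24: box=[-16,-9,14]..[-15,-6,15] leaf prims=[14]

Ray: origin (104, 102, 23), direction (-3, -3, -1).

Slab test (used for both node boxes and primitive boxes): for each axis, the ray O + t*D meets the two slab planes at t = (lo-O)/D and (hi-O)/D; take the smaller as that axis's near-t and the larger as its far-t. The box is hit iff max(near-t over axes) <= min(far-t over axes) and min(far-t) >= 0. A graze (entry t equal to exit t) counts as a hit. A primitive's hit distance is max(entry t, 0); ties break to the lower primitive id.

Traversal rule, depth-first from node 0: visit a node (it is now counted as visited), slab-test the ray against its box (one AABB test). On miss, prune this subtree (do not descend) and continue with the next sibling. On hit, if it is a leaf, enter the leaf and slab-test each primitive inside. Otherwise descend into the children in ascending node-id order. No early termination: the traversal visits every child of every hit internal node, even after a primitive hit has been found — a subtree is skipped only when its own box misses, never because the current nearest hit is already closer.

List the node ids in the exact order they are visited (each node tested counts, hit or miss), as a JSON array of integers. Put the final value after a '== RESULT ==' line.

Traverse from the root:
N0 x:[89/3,124/3] y:[83/3,115/3] z:[0,41] -> hit [89/3,115/3], descend [1, 3, 8, 22]
  N1 x:[91/3,124/3] y:[83/3,32] z:[2,17] -> miss, prune
  N3 x:[113/3,118/3] y:[37,113/3] z:[34,41] -> hit [113/3,113/3], descend [13, 19]
    N13 x:[113/3,118/3] y:[37,113/3] z:[40,41] -> miss, prune
    N19 x:[38,39] y:[37,113/3] z:[34,35] -> miss, prune
  N8 x:[89/3,40] y:[101/3,115/3] z:[0,15] -> miss, prune
  N22 x:[89/3,33] y:[86/3,37] z:[15,40] -> hit [89/3,33], descend [2, 4, 5, 15]
    N2 x:[32,33] y:[100/3,35] z:[15,21] -> miss, prune
    N4 x:[92/3,98/3] y:[86/3,88/3] z:[22,40] -> miss, prune
    N5 x:[89/3,94/3] y:[107/3,37] z:[18,19] -> miss, prune
    N15 x:[98/3,33] y:[95/3,33] z:[30,34] -> hit [98/3,33] leaf, test {P8@t=98/3}

11 AABB tests over nodes [0, 1, 3, 13, 19, 8, 22, 2, 4, 5, 15]; 1 leaf entered; closest P8.

== RESULT ==
[0, 1, 3, 13, 19, 8, 22, 2, 4, 5, 15]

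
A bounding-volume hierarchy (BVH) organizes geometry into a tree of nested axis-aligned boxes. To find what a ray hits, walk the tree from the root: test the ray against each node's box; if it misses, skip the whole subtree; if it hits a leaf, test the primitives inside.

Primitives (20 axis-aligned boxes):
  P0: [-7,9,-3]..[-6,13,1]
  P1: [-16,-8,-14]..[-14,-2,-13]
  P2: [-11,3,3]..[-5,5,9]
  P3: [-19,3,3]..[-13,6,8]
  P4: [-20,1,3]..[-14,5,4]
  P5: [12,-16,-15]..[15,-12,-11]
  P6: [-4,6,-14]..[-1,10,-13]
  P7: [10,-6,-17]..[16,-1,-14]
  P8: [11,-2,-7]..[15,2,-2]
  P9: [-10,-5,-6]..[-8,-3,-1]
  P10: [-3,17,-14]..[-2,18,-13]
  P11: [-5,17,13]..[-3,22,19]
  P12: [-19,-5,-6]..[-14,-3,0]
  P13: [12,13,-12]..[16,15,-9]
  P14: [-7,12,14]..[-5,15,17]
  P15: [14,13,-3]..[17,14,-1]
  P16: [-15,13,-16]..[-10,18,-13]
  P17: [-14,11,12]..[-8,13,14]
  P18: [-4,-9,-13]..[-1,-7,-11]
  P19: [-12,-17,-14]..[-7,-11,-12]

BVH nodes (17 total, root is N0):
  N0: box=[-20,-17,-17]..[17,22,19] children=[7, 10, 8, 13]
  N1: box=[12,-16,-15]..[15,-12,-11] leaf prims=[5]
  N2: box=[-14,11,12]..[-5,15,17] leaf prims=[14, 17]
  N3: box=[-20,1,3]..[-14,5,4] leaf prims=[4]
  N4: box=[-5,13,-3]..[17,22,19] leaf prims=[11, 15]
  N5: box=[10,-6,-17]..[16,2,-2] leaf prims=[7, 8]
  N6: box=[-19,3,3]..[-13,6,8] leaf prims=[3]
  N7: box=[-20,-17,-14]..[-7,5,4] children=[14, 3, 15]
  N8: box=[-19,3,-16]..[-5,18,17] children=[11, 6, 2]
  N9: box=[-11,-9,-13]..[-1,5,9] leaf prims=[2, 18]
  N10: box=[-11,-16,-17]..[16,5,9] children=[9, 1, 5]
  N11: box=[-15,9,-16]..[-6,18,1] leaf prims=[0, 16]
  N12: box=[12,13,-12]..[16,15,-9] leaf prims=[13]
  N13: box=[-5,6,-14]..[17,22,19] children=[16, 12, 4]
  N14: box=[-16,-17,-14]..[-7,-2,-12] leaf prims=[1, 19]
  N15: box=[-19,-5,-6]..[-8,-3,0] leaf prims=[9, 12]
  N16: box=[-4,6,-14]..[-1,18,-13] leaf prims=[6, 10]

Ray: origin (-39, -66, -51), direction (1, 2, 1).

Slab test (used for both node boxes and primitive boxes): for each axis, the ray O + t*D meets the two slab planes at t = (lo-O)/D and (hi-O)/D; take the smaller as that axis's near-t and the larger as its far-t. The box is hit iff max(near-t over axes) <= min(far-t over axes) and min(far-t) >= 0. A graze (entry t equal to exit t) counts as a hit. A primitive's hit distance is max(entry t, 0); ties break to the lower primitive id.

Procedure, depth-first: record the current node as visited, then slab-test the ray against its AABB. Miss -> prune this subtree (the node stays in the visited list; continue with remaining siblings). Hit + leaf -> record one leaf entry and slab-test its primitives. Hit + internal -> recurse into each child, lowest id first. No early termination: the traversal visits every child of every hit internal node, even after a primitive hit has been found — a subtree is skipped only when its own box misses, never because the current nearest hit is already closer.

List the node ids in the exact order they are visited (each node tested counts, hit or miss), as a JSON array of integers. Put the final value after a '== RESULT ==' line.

Walk:
N0 x:[19,56] y:[49/2,44] z:[34,70] -> hit [34,44], descend [7, 8, 10, 13]
  N7 x:[19,32] y:[49/2,71/2] z:[37,55] -> miss, prune
  N8 x:[20,34] y:[69/2,42] z:[35,68] -> miss, prune
  N10 x:[28,55] y:[25,71/2] z:[34,60] -> hit [34,71/2], descend [1, 5, 9]
    N1 x:[51,54] y:[25,27] z:[36,40] -> miss, prune
    N5 x:[49,55] y:[30,34] z:[34,49] -> miss, prune
    N9 x:[28,38] y:[57/2,71/2] z:[38,60] -> miss, prune
  N13 x:[34,56] y:[36,44] z:[37,70] -> hit [37,44], descend [4, 12, 16]
    N4 x:[34,56] y:[79/2,44] z:[48,70] -> miss, prune
    N12 x:[51,55] y:[79/2,81/2] z:[39,42] -> miss, prune
    N16 x:[35,38] y:[36,42] z:[37,38] -> hit [37,38] leaf, test {P6@t=37, P10(miss)}

11 AABB tests over nodes [0, 7, 8, 10, 1, 5, 9, 13, 4, 12, 16]; 1 leaf entered; closest P6.

== RESULT ==
[0, 7, 8, 10, 1, 5, 9, 13, 4, 12, 16]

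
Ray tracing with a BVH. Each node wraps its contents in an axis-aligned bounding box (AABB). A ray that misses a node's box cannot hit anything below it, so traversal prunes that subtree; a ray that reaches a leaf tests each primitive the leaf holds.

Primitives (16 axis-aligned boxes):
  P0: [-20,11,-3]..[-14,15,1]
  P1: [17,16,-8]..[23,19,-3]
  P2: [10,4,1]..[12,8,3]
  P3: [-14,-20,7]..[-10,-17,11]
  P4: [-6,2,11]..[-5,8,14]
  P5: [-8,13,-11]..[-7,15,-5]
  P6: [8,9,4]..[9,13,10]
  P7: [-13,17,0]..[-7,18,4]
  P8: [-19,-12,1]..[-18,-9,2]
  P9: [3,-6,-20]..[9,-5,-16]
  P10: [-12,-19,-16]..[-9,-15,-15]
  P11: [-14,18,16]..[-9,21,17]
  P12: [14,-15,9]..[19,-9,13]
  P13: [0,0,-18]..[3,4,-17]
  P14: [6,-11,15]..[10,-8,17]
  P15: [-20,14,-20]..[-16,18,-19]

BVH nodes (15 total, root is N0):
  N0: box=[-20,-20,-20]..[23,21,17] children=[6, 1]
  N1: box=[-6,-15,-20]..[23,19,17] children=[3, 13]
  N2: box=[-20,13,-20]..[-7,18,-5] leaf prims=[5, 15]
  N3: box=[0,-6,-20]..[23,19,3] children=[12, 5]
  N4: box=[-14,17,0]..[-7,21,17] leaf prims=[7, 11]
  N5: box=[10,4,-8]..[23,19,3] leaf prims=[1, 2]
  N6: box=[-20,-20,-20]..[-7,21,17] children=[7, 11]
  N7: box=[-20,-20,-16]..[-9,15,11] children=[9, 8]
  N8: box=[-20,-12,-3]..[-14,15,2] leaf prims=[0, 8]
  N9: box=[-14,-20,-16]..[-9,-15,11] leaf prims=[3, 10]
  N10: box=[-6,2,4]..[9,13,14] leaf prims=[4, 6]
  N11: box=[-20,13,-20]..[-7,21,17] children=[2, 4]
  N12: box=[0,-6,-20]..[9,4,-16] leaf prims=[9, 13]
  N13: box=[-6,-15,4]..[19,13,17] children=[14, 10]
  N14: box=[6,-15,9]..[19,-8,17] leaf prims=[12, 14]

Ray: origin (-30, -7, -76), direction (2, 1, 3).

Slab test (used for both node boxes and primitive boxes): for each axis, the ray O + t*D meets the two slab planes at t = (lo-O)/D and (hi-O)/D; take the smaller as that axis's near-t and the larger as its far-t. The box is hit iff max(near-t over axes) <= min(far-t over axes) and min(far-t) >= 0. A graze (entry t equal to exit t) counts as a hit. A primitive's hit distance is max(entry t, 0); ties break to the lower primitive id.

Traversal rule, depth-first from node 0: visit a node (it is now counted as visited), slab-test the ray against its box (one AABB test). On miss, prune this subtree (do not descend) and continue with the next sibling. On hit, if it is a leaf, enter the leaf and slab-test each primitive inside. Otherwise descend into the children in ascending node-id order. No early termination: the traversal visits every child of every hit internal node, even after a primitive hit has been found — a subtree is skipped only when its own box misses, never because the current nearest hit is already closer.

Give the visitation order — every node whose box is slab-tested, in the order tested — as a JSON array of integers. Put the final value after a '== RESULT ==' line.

Traverse from the root:
N0 x:[5,53/2] y:[-13,28] z:[56/3,31] -> hit [56/3,53/2], descend [1, 6]
  N1 x:[12,53/2] y:[-8,26] z:[56/3,31] -> hit [56/3,26], descend [3, 13]
    N3 x:[15,53/2] y:[1,26] z:[56/3,79/3] -> hit [56/3,26], descend [5, 12]
      N5 x:[20,53/2] y:[11,26] z:[68/3,79/3] -> hit [68/3,26] leaf, test {P1@t=47/2, P2(miss)}
      N12 x:[15,39/2] y:[1,11] z:[56/3,20] -> miss, prune
    N13 x:[12,49/2] y:[-8,20] z:[80/3,31] -> miss, prune
  N6 x:[5,23/2] y:[-13,28] z:[56/3,31] -> miss, prune

Visited [0, 1, 3, 5, 12, 13, 6]. Tests: 7 box, 1 leaf. Nearest: P1.

== RESULT ==
[0, 1, 3, 5, 12, 13, 6]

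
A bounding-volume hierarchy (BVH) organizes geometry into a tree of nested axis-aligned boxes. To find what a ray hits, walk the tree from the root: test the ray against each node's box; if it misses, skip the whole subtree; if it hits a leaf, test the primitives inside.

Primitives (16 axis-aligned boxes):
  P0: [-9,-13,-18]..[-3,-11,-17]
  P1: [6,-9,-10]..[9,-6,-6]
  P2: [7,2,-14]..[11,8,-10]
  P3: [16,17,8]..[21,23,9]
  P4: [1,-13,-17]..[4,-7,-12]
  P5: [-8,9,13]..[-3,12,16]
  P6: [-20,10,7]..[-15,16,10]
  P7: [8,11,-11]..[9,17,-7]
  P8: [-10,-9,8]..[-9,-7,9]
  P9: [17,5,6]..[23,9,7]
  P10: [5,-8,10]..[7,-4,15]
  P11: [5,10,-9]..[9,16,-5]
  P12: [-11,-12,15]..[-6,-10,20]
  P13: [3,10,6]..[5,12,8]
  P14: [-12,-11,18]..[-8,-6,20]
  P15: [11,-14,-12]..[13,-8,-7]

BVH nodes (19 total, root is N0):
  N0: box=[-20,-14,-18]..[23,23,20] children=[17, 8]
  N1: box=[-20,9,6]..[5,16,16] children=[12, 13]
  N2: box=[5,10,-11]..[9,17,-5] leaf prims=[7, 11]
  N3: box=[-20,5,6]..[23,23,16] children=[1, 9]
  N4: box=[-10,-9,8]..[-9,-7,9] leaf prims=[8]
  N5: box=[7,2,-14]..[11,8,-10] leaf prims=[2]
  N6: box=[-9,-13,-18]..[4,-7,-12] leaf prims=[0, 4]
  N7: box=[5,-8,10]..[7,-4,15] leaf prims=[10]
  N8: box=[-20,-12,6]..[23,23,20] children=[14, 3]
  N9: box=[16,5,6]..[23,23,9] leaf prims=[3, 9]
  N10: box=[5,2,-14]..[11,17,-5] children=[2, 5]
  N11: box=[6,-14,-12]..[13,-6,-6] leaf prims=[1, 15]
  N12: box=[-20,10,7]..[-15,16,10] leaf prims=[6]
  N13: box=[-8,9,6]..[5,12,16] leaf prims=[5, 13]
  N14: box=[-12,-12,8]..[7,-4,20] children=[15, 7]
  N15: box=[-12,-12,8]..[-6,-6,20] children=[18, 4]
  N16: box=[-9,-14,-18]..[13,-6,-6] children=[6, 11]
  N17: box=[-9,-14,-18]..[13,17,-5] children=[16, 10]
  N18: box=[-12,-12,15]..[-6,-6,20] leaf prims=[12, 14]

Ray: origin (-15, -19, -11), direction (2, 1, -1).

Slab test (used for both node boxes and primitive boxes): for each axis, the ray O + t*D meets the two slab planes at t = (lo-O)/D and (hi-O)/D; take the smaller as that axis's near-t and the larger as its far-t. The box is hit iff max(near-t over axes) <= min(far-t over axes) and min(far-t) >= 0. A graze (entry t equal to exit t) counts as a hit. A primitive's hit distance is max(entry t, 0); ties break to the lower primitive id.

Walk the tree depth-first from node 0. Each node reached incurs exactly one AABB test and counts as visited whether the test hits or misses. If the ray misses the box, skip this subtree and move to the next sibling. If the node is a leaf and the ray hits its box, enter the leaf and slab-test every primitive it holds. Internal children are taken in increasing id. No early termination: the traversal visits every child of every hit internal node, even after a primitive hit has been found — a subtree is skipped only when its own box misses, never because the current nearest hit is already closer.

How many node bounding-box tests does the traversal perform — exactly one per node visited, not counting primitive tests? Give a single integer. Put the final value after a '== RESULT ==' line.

Traverse from the root:
N0 x:[-5/2,19] y:[5,42] z:[-31,7] -> hit [5,7], descend [8, 17]
  N8 x:[-5/2,19] y:[7,42] z:[-31,-17] -> miss, prune
  N17 x:[3,14] y:[5,36] z:[-6,7] -> hit [5,7], descend [10, 16]
    N10 x:[10,13] y:[21,36] z:[-6,3] -> miss, prune
    N16 x:[3,14] y:[5,13] z:[-5,7] -> hit [5,7], descend [6, 11]
      N6 x:[3,19/2] y:[6,12] z:[1,7] -> hit [6,7] leaf, test {P0@t=6, P4(miss)}
      N11 x:[21/2,14] y:[5,13] z:[-5,1] -> miss, prune

Summary -> nodes [0, 8, 17, 10, 16, 6, 11]; box-tests=7; leaf-entries=1; first=P0

== RESULT ==
7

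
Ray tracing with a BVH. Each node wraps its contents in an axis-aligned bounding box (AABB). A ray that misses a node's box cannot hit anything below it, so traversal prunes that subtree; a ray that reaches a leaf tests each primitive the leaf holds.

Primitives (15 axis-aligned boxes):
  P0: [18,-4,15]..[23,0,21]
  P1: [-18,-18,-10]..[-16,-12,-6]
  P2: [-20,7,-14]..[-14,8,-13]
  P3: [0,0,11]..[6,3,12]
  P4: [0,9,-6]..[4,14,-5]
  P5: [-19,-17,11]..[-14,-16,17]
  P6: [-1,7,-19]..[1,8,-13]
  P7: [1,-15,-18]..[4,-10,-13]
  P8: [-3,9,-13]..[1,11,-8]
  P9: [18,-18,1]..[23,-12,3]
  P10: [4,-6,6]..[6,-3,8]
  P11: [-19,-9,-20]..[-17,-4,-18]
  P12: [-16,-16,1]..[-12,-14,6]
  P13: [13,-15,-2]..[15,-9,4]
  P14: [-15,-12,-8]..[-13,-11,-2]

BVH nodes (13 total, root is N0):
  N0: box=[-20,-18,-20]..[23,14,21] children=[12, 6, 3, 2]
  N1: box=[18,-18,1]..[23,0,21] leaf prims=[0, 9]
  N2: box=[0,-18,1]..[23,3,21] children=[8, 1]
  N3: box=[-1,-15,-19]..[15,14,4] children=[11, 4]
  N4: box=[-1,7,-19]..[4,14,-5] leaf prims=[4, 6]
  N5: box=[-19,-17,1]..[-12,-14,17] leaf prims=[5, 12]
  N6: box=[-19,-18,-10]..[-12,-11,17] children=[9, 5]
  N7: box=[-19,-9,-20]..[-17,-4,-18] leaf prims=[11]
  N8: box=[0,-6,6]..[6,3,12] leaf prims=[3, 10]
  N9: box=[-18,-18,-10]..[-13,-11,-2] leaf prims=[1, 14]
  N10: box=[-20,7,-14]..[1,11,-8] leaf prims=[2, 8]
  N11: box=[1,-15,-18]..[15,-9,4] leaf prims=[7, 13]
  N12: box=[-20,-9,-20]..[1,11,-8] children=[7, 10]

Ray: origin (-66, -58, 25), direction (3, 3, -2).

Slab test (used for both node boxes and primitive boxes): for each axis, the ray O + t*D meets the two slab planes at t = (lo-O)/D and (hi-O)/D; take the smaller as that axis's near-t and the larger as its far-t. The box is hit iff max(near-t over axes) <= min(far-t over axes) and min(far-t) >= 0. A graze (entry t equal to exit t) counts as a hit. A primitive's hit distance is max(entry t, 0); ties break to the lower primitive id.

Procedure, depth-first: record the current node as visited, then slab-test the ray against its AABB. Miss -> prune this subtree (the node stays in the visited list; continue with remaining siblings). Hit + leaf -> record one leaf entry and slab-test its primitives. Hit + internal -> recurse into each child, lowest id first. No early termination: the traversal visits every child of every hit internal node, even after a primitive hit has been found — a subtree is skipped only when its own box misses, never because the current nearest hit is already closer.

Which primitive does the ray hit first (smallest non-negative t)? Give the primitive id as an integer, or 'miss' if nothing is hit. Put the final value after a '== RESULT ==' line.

Walk:
N0 x:[46/3,89/3] y:[40/3,24] z:[2,45/2] -> hit [46/3,45/2], descend [2, 3, 6, 12]
  N2 x:[22,89/3] y:[40/3,61/3] z:[2,12] -> miss, prune
  N3 x:[65/3,27] y:[43/3,24] z:[21/2,22] -> hit [65/3,22], descend [4, 11]
    N4 x:[65/3,70/3] y:[65/3,24] z:[15,22] -> hit [65/3,22] leaf, test {P4(miss), P6@t=65/3}
    N11 x:[67/3,27] y:[43/3,49/3] z:[21/2,43/2] -> miss, prune
  N6 x:[47/3,18] y:[40/3,47/3] z:[4,35/2] -> hit [47/3,47/3], descend [5, 9]
    N5 x:[47/3,18] y:[41/3,44/3] z:[4,12] -> miss, prune
    N9 x:[16,53/3] y:[40/3,47/3] z:[27/2,35/2] -> miss, prune
  N12 x:[46/3,67/3] y:[49/3,23] z:[33/2,45/2] -> hit [33/2,67/3], descend [7, 10]
    N7 x:[47/3,49/3] y:[49/3,18] z:[43/2,45/2] -> miss, prune
    N10 x:[46/3,67/3] y:[65/3,23] z:[33/2,39/2] -> miss, prune

Visited [0, 2, 3, 4, 11, 6, 5, 9, 12, 7, 10]. Tests: 11 box, 1 leaf. Nearest: P6.

== RESULT ==
6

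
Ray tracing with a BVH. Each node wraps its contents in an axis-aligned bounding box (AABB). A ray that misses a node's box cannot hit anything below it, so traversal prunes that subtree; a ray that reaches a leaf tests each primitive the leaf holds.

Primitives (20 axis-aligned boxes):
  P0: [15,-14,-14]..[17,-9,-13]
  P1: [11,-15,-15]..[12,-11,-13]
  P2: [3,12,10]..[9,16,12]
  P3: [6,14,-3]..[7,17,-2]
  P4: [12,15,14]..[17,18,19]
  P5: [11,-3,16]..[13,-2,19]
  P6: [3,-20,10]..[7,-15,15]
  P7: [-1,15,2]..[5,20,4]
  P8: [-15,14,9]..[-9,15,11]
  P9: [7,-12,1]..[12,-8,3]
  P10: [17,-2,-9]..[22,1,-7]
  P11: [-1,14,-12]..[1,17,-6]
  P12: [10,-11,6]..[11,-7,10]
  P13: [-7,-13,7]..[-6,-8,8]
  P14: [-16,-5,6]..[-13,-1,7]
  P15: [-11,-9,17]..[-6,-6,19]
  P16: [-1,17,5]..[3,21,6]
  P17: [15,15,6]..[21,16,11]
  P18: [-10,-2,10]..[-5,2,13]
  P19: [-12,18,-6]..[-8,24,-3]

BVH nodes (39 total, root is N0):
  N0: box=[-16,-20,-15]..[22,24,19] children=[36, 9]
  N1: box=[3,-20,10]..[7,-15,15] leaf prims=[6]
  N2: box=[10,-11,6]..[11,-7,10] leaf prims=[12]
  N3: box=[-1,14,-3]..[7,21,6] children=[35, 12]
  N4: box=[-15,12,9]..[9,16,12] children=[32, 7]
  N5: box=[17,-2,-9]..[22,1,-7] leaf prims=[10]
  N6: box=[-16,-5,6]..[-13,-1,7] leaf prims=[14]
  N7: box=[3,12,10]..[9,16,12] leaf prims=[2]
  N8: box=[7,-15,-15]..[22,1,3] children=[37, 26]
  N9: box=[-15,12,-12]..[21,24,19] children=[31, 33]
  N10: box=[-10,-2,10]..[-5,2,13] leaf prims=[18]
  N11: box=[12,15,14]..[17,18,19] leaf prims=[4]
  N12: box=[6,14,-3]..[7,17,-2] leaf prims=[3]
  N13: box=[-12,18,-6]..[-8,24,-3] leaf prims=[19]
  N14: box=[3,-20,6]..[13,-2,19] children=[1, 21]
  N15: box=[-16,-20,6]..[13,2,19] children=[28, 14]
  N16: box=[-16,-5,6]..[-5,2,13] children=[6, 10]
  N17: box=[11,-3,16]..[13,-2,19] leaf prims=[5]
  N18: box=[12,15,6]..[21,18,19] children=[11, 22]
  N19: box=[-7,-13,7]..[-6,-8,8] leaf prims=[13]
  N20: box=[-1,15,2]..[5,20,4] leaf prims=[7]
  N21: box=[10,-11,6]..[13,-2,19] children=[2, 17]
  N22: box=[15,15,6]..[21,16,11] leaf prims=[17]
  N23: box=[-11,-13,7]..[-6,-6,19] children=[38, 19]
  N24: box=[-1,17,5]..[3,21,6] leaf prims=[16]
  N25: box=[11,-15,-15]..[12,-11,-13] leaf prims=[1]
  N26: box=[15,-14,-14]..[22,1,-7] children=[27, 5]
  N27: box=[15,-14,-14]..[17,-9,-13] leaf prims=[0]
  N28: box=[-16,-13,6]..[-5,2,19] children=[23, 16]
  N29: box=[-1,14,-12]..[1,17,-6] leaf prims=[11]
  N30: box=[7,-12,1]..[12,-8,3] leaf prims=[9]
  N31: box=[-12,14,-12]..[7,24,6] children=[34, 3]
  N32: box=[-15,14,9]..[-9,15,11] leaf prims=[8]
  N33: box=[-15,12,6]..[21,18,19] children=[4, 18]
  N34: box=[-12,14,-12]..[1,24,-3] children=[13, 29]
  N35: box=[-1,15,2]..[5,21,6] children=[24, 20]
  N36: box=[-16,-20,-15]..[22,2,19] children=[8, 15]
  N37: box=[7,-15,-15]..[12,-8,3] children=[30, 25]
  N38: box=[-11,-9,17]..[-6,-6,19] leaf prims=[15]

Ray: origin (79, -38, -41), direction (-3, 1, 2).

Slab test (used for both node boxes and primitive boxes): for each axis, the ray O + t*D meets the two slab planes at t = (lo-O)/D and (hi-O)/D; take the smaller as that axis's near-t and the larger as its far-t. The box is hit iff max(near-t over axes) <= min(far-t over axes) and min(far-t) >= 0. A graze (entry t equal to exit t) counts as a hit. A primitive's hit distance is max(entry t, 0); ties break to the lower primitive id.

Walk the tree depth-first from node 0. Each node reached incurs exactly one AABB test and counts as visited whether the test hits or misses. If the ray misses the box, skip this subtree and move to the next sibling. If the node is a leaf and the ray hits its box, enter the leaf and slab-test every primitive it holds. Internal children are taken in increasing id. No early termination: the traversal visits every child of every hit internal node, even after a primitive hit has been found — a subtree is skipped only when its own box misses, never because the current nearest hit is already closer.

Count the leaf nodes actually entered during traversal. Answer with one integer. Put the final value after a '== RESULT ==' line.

Walk:
N0 x:[19,95/3] y:[18,62] z:[13,30] -> hit [19,30], descend [9, 36]
  N9 x:[58/3,94/3] y:[50,62] z:[29/2,30] -> miss, prune
  N36 x:[19,95/3] y:[18,40] z:[13,30] -> hit [19,30], descend [8, 15]
    N8 x:[19,24] y:[23,39] z:[13,22] -> miss, prune
    N15 x:[22,95/3] y:[18,40] z:[47/2,30] -> hit [47/2,30], descend [14, 28]
      N14 x:[22,76/3] y:[18,36] z:[47/2,30] -> hit [47/2,76/3], descend [1, 21]
        N1 x:[24,76/3] y:[18,23] z:[51/2,28] -> miss, prune
        N21 x:[22,23] y:[27,36] z:[47/2,30] -> miss, prune
      N28 x:[28,95/3] y:[25,40] z:[47/2,30] -> hit [28,30], descend [16, 23]
        N16 x:[28,95/3] y:[33,40] z:[47/2,27] -> miss, prune
        N23 x:[85/3,30] y:[25,32] z:[24,30] -> hit [85/3,30], descend [19, 38]
          N19 x:[85/3,86/3] y:[25,30] z:[24,49/2] -> miss, prune
          N38 x:[85/3,30] y:[29,32] z:[29,30] -> hit [29,30] leaf, test {P15@t=29}

Visited [0, 9, 36, 8, 15, 14, 1, 21, 28, 16, 23, 19, 38]. Tests: 13 box, 1 leaf. Nearest: P15.

== RESULT ==
1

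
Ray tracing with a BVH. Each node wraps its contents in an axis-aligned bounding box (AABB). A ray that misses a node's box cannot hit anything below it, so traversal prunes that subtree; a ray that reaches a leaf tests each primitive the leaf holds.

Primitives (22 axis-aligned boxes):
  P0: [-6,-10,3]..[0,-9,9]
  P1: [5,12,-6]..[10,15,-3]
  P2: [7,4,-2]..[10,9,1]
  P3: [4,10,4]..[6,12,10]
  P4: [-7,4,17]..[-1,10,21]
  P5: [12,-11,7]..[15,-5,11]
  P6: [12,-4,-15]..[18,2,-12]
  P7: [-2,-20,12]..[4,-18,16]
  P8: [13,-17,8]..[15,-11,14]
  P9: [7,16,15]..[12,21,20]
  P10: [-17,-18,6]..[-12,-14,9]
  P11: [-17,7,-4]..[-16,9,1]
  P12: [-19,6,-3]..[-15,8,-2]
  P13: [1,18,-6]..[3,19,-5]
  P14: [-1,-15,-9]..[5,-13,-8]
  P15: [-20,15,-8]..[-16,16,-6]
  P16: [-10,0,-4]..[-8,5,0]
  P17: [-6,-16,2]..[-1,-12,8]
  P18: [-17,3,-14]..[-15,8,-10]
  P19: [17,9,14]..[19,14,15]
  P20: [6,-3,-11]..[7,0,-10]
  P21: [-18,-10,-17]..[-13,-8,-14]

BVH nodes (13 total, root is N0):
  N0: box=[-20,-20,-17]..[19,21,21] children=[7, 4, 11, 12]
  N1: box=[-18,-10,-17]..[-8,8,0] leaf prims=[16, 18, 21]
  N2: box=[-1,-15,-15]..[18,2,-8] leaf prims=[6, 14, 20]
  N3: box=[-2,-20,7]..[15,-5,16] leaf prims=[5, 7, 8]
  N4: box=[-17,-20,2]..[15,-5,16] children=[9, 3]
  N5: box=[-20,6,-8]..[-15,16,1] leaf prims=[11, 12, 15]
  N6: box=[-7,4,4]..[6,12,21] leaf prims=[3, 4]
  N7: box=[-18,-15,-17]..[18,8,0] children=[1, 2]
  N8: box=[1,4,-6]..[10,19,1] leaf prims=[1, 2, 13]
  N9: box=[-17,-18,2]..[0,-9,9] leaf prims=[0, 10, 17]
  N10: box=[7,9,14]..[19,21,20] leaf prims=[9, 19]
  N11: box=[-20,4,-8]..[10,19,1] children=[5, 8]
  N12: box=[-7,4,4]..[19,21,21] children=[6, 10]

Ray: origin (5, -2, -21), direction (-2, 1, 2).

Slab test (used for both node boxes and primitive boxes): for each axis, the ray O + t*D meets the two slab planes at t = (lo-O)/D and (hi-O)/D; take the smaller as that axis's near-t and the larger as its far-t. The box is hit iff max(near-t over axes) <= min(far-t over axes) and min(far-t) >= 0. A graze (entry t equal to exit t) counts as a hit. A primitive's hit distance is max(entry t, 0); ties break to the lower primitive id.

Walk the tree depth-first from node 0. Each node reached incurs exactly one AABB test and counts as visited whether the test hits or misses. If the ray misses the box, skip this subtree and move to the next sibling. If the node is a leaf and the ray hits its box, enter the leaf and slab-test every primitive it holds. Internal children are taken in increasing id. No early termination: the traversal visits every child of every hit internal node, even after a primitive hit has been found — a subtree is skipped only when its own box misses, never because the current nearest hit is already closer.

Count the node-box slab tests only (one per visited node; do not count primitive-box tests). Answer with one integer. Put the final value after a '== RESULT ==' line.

Traverse from the root:
N0 x:[-7,25/2] y:[-18,23] z:[2,21] -> hit [2,25/2], descend [4, 7, 11, 12]
  N4 x:[-5,11] y:[-18,-3] z:[23/2,37/2] -> miss, prune
  N7 x:[-13/2,23/2] y:[-13,10] z:[2,21/2] -> hit [2,10], descend [1, 2]
    N1 x:[13/2,23/2] y:[-8,10] z:[2,21/2] -> hit [13/2,10] leaf, test {P16(miss), P18(miss), P21(miss)}
    N2 x:[-13/2,3] y:[-13,4] z:[3,13/2] -> hit [3,3] leaf, test {P6(miss), P14(miss), P20(miss)}
  N11 x:[-5/2,25/2] y:[6,21] z:[13/2,11] -> hit [13/2,11], descend [5, 8]
    N5 x:[10,25/2] y:[8,18] z:[13/2,11] -> hit [10,11] leaf, test {P11@t=21/2, P12(miss), P15(miss)}
    N8 x:[-5/2,2] y:[6,21] z:[15/2,11] -> miss, prune
  N12 x:[-7,6] y:[6,23] z:[25/2,21] -> miss, prune

order=[0, 4, 7, 1, 2, 11, 5, 8, 12]  |boxes|=9  |leaves|=3  hit=P11

== RESULT ==
9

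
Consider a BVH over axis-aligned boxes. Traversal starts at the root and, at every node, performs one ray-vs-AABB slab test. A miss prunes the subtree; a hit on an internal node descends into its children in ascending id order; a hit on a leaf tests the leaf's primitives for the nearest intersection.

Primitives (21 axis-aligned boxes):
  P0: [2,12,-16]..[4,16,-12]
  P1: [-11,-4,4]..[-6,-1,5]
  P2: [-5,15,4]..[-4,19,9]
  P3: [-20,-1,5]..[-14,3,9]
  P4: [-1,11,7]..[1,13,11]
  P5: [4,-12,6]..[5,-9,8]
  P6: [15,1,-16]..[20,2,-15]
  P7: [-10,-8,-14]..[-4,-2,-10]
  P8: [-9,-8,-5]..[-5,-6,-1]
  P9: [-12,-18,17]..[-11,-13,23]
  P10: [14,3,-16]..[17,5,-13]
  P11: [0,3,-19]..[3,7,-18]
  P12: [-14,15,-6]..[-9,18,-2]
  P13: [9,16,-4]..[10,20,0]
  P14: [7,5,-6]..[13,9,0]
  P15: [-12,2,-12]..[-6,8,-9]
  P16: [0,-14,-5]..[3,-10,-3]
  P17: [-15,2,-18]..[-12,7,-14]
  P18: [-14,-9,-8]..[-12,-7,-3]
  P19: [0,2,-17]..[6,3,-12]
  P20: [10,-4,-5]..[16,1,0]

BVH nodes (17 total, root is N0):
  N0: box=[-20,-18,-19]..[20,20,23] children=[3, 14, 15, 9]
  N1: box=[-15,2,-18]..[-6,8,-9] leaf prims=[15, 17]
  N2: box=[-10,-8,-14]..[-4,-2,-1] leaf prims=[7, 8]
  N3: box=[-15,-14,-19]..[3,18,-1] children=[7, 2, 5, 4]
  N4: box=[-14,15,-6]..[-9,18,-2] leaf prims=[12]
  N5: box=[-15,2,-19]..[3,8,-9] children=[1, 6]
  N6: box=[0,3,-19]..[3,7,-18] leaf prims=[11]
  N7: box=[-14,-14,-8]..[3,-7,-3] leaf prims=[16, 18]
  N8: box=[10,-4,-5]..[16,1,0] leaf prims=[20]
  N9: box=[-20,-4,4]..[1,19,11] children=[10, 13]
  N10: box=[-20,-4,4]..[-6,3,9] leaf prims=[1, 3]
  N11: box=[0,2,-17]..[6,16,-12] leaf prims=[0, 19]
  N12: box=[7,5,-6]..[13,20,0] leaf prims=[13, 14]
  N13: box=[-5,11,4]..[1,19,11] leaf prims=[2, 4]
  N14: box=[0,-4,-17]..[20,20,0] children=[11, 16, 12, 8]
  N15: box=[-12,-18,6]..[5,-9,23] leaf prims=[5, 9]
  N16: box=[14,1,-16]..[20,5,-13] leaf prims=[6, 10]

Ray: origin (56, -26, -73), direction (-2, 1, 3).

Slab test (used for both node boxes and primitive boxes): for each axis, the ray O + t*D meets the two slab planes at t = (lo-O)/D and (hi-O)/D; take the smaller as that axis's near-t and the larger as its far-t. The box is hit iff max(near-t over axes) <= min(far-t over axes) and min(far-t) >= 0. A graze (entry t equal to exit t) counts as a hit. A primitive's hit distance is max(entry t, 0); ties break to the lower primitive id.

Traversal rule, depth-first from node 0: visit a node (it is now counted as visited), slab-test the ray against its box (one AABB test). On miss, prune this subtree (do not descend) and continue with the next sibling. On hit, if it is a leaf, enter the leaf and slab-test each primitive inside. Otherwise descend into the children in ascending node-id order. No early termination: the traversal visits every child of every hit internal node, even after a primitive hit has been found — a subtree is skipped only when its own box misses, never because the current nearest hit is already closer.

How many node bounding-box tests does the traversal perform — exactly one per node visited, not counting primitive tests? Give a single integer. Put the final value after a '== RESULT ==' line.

Traverse from the root:
N0 x:[18,38] y:[8,46] z:[18,32] -> hit [18,32], descend [3, 9, 14, 15]
  N3 x:[53/2,71/2] y:[12,44] z:[18,24] -> miss, prune
  N9 x:[55/2,38] y:[22,45] z:[77/3,28] -> hit [55/2,28], descend [10, 13]
    N10 x:[31,38] y:[22,29] z:[77/3,82/3] -> miss, prune
    N13 x:[55/2,61/2] y:[37,45] z:[77/3,28] -> miss, prune
  N14 x:[18,28] y:[22,46] z:[56/3,73/3] -> hit [22,73/3], descend [8, 11, 12, 16]
    N8 x:[20,23] y:[22,27] z:[68/3,73/3] -> hit [68/3,23] leaf, test {P20@t=68/3}
    N11 x:[25,28] y:[28,42] z:[56/3,61/3] -> miss, prune
    N12 x:[43/2,49/2] y:[31,46] z:[67/3,73/3] -> miss, prune
    N16 x:[18,21] y:[27,31] z:[19,20] -> miss, prune
  N15 x:[51/2,34] y:[8,17] z:[79/3,32] -> miss, prune

Summary -> nodes [0, 3, 9, 10, 13, 14, 8, 11, 12, 16, 15]; box-tests=11; leaf-entries=1; first=P20

== RESULT ==
11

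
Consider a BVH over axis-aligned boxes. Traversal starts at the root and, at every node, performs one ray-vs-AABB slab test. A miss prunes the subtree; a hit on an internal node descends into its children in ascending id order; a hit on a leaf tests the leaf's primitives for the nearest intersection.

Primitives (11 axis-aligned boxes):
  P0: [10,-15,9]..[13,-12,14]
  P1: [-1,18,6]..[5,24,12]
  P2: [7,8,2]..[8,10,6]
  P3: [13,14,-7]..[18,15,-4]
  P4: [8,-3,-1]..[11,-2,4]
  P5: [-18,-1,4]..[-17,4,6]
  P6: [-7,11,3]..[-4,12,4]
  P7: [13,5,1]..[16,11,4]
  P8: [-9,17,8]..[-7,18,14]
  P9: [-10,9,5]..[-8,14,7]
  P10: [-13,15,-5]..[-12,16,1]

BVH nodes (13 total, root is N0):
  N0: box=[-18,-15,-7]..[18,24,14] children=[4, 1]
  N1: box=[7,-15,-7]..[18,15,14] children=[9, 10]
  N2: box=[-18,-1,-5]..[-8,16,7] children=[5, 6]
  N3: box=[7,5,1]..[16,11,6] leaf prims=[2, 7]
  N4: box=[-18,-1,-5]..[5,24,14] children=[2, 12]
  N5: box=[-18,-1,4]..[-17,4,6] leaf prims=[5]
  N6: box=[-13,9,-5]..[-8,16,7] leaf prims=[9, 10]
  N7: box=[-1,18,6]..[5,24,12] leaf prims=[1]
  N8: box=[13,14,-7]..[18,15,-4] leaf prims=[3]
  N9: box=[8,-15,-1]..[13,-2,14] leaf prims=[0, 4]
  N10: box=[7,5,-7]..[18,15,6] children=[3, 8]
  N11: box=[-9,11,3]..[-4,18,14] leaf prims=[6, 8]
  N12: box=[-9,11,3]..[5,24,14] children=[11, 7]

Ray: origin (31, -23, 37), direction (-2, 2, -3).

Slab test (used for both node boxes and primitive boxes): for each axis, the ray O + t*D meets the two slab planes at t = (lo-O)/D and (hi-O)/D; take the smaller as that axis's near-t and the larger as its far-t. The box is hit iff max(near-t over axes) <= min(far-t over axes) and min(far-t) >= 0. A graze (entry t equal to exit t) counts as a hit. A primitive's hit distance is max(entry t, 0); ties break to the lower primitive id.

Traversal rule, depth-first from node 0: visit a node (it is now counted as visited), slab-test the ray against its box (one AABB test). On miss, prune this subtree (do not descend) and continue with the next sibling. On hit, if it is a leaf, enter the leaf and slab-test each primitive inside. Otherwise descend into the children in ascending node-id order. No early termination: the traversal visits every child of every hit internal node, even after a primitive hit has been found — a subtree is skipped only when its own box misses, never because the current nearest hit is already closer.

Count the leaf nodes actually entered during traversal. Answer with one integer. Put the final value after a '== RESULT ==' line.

Traverse from the root:
N0 x:[13/2,49/2] y:[4,47/2] z:[23/3,44/3] -> hit [23/3,44/3], descend [1, 4]
  N1 x:[13/2,12] y:[4,19] z:[23/3,44/3] -> hit [23/3,12], descend [9, 10]
    N9 x:[9,23/2] y:[4,21/2] z:[23/3,38/3] -> hit [9,21/2] leaf, test {P0(miss), P4(miss)}
    N10 x:[13/2,12] y:[14,19] z:[31/3,44/3] -> miss, prune
  N4 x:[13,49/2] y:[11,47/2] z:[23/3,14] -> hit [13,14], descend [2, 12]
    N2 x:[39/2,49/2] y:[11,39/2] z:[10,14] -> miss, prune
    N12 x:[13,20] y:[17,47/2] z:[23/3,34/3] -> miss, prune

Summary -> nodes [0, 1, 9, 10, 4, 2, 12]; box-tests=7; leaf-entries=1; first=miss

== RESULT ==
1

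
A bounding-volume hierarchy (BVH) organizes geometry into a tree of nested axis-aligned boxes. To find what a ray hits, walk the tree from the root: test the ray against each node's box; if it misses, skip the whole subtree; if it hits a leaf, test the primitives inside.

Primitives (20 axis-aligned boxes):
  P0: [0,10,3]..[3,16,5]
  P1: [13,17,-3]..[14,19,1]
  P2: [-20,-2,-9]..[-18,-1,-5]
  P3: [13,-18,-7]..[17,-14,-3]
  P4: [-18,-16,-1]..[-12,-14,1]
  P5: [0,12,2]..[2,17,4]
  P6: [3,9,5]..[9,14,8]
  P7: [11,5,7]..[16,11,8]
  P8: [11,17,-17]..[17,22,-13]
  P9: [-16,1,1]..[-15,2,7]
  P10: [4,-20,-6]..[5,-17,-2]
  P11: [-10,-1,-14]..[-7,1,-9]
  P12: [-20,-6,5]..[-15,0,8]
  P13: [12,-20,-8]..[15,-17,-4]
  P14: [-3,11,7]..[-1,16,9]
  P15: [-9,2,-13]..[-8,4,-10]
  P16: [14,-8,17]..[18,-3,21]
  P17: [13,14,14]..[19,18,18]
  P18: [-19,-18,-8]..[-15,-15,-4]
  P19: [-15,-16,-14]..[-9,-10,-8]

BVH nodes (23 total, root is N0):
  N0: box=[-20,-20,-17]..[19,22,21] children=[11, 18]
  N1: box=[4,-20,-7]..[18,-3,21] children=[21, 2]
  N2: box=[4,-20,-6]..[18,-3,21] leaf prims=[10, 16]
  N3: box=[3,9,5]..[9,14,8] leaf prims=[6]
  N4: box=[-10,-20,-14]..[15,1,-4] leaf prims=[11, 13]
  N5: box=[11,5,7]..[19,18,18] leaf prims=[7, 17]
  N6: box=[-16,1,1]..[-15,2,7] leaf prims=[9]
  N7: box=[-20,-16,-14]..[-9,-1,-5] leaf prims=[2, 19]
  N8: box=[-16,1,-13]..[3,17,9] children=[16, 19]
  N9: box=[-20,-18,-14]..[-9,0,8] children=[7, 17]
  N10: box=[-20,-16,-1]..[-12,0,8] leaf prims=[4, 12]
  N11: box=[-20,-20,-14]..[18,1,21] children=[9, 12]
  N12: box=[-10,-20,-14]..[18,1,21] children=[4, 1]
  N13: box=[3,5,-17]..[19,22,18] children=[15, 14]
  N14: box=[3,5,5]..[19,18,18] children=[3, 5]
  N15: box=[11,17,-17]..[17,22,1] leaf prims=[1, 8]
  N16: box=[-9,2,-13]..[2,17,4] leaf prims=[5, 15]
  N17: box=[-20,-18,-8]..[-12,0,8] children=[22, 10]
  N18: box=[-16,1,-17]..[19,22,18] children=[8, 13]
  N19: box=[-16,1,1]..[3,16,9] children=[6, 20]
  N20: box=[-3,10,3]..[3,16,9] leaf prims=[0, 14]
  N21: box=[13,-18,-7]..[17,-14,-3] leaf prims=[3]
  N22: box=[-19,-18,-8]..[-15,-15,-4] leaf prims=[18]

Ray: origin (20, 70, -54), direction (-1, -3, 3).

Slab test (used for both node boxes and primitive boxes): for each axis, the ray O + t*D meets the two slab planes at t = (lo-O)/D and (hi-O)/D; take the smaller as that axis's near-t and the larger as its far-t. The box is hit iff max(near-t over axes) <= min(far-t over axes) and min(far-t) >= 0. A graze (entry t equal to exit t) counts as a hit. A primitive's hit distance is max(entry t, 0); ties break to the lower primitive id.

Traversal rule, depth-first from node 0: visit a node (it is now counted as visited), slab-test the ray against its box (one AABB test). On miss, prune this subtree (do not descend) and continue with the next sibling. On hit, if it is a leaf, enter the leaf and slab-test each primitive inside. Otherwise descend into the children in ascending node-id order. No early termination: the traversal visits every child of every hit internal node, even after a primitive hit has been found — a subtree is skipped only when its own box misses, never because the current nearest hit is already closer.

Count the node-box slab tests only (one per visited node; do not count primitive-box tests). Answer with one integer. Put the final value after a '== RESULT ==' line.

Walk:
N0 x:[1,40] y:[16,30] z:[37/3,25] -> hit [16,25], descend [11, 18]
  N11 x:[2,40] y:[23,30] z:[40/3,25] -> hit [23,25], descend [9, 12]
    N9 x:[29,40] y:[70/3,88/3] z:[40/3,62/3] -> miss, prune
    N12 x:[2,30] y:[23,30] z:[40/3,25] -> hit [23,25], descend [1, 4]
      N1 x:[2,16] y:[73/3,30] z:[47/3,25] -> miss, prune
      N4 x:[5,30] y:[23,30] z:[40/3,50/3] -> miss, prune
  N18 x:[1,36] y:[16,23] z:[37/3,24] -> hit [16,23], descend [8, 13]
    N8 x:[17,36] y:[53/3,23] z:[41/3,21] -> hit [53/3,21], descend [16, 19]
      N16 x:[18,29] y:[53/3,68/3] z:[41/3,58/3] -> hit [18,58/3] leaf, test {P5@t=56/3, P15(miss)}
      N19 x:[17,36] y:[18,23] z:[55/3,21] -> hit [55/3,21], descend [6, 20]
        N6 x:[35,36] y:[68/3,23] z:[55/3,61/3] -> miss, prune
        N20 x:[17,23] y:[18,20] z:[19,21] -> hit [19,20] leaf, test {P0@t=19, P14(miss)}
    N13 x:[1,17] y:[16,65/3] z:[37/3,24] -> hit [16,17], descend [14, 15]
      N14 x:[1,17] y:[52/3,65/3] z:[59/3,24] -> miss, prune
      N15 x:[3,9] y:[16,53/3] z:[37/3,55/3] -> miss, prune

order=[0, 11, 9, 12, 1, 4, 18, 8, 16, 19, 6, 20, 13, 14, 15]  |boxes|=15  |leaves|=2  hit=P5

== RESULT ==
15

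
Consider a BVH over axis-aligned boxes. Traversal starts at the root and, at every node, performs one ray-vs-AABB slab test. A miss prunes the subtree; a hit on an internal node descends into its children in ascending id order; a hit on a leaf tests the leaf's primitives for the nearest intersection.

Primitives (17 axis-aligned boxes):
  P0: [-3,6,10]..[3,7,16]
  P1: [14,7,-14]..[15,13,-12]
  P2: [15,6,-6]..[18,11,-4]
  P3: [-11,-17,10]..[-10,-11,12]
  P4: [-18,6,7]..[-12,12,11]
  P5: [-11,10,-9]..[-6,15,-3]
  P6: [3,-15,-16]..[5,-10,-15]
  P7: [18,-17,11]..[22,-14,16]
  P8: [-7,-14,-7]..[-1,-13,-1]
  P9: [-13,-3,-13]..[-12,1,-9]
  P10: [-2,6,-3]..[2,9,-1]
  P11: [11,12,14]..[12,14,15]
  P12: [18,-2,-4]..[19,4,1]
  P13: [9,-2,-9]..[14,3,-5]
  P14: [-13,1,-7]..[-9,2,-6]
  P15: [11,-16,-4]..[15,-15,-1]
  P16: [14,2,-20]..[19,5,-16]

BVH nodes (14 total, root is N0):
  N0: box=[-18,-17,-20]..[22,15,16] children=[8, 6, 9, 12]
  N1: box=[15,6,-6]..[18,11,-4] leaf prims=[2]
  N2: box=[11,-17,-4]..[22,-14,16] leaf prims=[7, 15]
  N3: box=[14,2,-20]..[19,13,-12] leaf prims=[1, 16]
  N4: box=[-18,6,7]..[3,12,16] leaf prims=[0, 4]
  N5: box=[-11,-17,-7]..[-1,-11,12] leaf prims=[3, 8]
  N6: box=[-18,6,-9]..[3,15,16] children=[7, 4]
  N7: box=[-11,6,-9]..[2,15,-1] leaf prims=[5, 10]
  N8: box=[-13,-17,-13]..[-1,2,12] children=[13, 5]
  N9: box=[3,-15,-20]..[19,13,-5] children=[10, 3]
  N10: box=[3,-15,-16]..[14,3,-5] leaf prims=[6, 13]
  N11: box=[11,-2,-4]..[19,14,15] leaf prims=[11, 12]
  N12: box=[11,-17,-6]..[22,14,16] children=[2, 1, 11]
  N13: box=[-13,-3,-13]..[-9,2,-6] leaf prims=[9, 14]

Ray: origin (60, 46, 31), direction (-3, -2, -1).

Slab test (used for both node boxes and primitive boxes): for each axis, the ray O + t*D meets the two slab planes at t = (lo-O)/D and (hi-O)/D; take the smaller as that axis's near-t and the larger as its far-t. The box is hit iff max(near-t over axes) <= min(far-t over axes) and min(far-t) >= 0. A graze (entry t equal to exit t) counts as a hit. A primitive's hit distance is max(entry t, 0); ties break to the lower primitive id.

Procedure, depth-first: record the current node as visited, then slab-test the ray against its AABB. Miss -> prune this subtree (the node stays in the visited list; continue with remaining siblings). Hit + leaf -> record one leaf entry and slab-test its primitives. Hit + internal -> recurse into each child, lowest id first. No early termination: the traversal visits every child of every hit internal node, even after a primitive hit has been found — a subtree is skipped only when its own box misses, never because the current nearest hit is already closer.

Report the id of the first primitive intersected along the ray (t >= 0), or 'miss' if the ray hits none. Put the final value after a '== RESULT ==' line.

Trace the traversal:
N0 x:[38/3,26] y:[31/2,63/2] z:[15,51] -> hit [31/2,26], descend [6, 8, 9, 12]
  N6 x:[19,26] y:[31/2,20] z:[15,40] -> hit [19,20], descend [4, 7]
    N4 x:[19,26] y:[17,20] z:[15,24] -> hit [19,20] leaf, test {P0@t=39/2, P4(miss)}
    N7 x:[58/3,71/3] y:[31/2,20] z:[32,40] -> miss, prune
  N8 x:[61/3,73/3] y:[22,63/2] z:[19,44] -> hit [22,73/3], descend [5, 13]
    N5 x:[61/3,71/3] y:[57/2,63/2] z:[19,38] -> miss, prune
    N13 x:[23,73/3] y:[22,49/2] z:[37,44] -> miss, prune
  N9 x:[41/3,19] y:[33/2,61/2] z:[36,51] -> miss, prune
  N12 x:[38/3,49/3] y:[16,63/2] z:[15,37] -> hit [16,49/3], descend [1, 2, 11]
    N1 x:[14,15] y:[35/2,20] z:[35,37] -> miss, prune
    N2 x:[38/3,49/3] y:[30,63/2] z:[15,35] -> miss, prune
    N11 x:[41/3,49/3] y:[16,24] z:[16,35] -> hit [16,49/3] leaf, test {P11@t=16, P12(miss)}

order=[0, 6, 4, 7, 8, 5, 13, 9, 12, 1, 2, 11]  |boxes|=12  |leaves|=2  hit=P11

== RESULT ==
11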